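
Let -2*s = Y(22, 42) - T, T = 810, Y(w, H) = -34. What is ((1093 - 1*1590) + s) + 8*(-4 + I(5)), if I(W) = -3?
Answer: -131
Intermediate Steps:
s = 422 (s = -(-34 - 1*810)/2 = -(-34 - 810)/2 = -½*(-844) = 422)
((1093 - 1*1590) + s) + 8*(-4 + I(5)) = ((1093 - 1*1590) + 422) + 8*(-4 - 3) = ((1093 - 1590) + 422) + 8*(-7) = (-497 + 422) - 56 = -75 - 56 = -131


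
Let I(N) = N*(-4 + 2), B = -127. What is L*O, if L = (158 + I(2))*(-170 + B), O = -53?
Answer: 2424114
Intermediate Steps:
I(N) = -2*N (I(N) = N*(-2) = -2*N)
L = -45738 (L = (158 - 2*2)*(-170 - 127) = (158 - 4)*(-297) = 154*(-297) = -45738)
L*O = -45738*(-53) = 2424114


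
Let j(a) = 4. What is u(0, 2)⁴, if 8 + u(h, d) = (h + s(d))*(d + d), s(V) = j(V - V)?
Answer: 4096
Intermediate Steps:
s(V) = 4
u(h, d) = -8 + 2*d*(4 + h) (u(h, d) = -8 + (h + 4)*(d + d) = -8 + (4 + h)*(2*d) = -8 + 2*d*(4 + h))
u(0, 2)⁴ = (-8 + 8*2 + 2*2*0)⁴ = (-8 + 16 + 0)⁴ = 8⁴ = 4096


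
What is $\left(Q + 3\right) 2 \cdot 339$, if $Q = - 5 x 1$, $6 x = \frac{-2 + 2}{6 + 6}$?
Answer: $2034$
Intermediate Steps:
$x = 0$ ($x = \frac{\left(-2 + 2\right) \frac{1}{6 + 6}}{6} = \frac{0 \cdot \frac{1}{12}}{6} = \frac{1}{6} \cdot 0 = 0$)
$Q = 0$ ($Q = \left(-5\right) 0 \cdot 1 = 0 \cdot 1 = 0$)
$\left(Q + 3\right) 2 \cdot 339 = \left(0 + 3\right) 2 \cdot 339 = 3 \cdot 2 \cdot 339 = 6 \cdot 339 = 2034$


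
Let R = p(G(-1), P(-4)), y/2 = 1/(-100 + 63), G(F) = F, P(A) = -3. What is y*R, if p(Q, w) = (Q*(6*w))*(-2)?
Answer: 72/37 ≈ 1.9459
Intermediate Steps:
y = -2/37 (y = 2/(-100 + 63) = 2/(-37) = 2*(-1/37) = -2/37 ≈ -0.054054)
p(Q, w) = -12*Q*w (p(Q, w) = (6*Q*w)*(-2) = -12*Q*w)
R = -36 (R = -12*(-1)*(-3) = -36)
y*R = -2/37*(-36) = 72/37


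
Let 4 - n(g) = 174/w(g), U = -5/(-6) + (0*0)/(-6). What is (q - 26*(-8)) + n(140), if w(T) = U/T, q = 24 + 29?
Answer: -28967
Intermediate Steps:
U = 5/6 (U = -5*(-1/6) + 0*(-1/6) = 5/6 + 0 = 5/6 ≈ 0.83333)
q = 53
w(T) = 5/(6*T)
n(g) = 4 - 1044*g/5 (n(g) = 4 - 174/(5/(6*g)) = 4 - 174*6*g/5 = 4 - 1044*g/5)
(q - 26*(-8)) + n(140) = (53 - 26*(-8)) + (4 - 1044/5*140) = (53 + 208) + (4 - 29232) = 261 - 29228 = -28967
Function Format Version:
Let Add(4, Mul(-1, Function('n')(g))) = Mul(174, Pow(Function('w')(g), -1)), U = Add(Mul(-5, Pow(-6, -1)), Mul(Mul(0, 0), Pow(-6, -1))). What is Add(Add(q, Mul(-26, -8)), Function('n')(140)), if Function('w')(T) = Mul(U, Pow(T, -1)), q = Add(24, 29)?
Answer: -28967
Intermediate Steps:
U = Rational(5, 6) (U = Add(Mul(-5, Rational(-1, 6)), Mul(0, Rational(-1, 6))) = Add(Rational(5, 6), 0) = Rational(5, 6) ≈ 0.83333)
q = 53
Function('w')(T) = Mul(Rational(5, 6), Pow(T, -1))
Function('n')(g) = Add(4, Mul(Rational(-1044, 5), g)) (Function('n')(g) = Add(4, Mul(-1, Mul(174, Pow(Mul(Rational(5, 6), Pow(g, -1)), -1)))) = Add(4, Mul(-1, Mul(174, Mul(Rational(6, 5), g)))) = Add(4, Mul(-1, Mul(Rational(1044, 5), g))) = Add(4, Mul(Rational(-1044, 5), g)))
Add(Add(q, Mul(-26, -8)), Function('n')(140)) = Add(Add(53, Mul(-26, -8)), Add(4, Mul(Rational(-1044, 5), 140))) = Add(Add(53, 208), Add(4, -29232)) = Add(261, -29228) = -28967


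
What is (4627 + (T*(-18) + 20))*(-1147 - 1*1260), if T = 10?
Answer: -10752069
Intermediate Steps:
(4627 + (T*(-18) + 20))*(-1147 - 1*1260) = (4627 + (10*(-18) + 20))*(-1147 - 1*1260) = (4627 + (-180 + 20))*(-1147 - 1260) = (4627 - 160)*(-2407) = 4467*(-2407) = -10752069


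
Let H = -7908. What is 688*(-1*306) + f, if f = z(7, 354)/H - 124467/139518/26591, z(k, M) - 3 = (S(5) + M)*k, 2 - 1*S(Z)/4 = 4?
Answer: -114379530675375837/543297632876 ≈ -2.1053e+5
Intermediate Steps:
S(Z) = -8 (S(Z) = 8 - 4*4 = 8 - 16 = -8)
z(k, M) = 3 + k*(-8 + M) (z(k, M) = 3 + (-8 + M)*k = 3 + k*(-8 + M))
f = -166621257309/543297632876 (f = (3 - 8*7 + 354*7)/(-7908) - 124467/139518/26591 = (3 - 56 + 2478)*(-1/7908) - 124467*1/139518*(1/26591) = 2425*(-1/7908) - 41489/46506*1/26591 = -2425/7908 - 41489/1236641046 = -166621257309/543297632876 ≈ -0.30668)
688*(-1*306) + f = 688*(-1*306) - 166621257309/543297632876 = 688*(-306) - 166621257309/543297632876 = -210528 - 166621257309/543297632876 = -114379530675375837/543297632876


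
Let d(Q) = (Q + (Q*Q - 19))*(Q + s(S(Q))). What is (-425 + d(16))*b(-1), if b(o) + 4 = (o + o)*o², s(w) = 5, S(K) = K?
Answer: -29328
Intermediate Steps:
b(o) = -4 + 2*o³ (b(o) = -4 + (o + o)*o² = -4 + (2*o)*o² = -4 + 2*o³)
d(Q) = (5 + Q)*(-19 + Q + Q²) (d(Q) = (Q + (Q*Q - 19))*(Q + 5) = (Q + (Q² - 19))*(5 + Q) = (Q + (-19 + Q²))*(5 + Q) = (-19 + Q + Q²)*(5 + Q) = (5 + Q)*(-19 + Q + Q²))
(-425 + d(16))*b(-1) = (-425 + (-95 + 16³ - 14*16 + 6*16²))*(-4 + 2*(-1)³) = (-425 + (-95 + 4096 - 224 + 6*256))*(-4 + 2*(-1)) = (-425 + (-95 + 4096 - 224 + 1536))*(-4 - 2) = (-425 + 5313)*(-6) = 4888*(-6) = -29328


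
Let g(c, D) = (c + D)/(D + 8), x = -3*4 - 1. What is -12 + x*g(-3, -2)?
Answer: -7/6 ≈ -1.1667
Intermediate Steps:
x = -13 (x = -12 - 1 = -13)
g(c, D) = (D + c)/(8 + D)
-12 + x*g(-3, -2) = -12 - 13*(-2 - 3)/(8 - 2) = -12 - 13*(-5)/6 = -12 - 13*(-5/6) = -12 + 65/6 = -7/6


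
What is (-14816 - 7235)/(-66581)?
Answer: 22051/66581 ≈ 0.33119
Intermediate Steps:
(-14816 - 7235)/(-66581) = -22051*(-1/66581) = 22051/66581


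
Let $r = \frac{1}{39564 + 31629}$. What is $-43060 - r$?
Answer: $- \frac{3065570581}{71193} \approx -43060.0$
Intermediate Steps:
$r = \frac{1}{71193} \approx 1.4046 \cdot 10^{-5}$
$-43060 - r = -43060 - \frac{1}{71193} = - \frac{3065570581}{71193}$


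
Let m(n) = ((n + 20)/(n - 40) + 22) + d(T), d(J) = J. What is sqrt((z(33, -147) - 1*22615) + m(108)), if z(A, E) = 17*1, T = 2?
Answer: I*sqrt(6523342)/17 ≈ 150.24*I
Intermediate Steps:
z(A, E) = 17
m(n) = 24 + (20 + n)/(-40 + n) (m(n) = ((n + 20)/(n - 40) + 22) + 2 = ((20 + n)/(-40 + n) + 22) + 2 = (22 + (20 + n)/(-40 + n)) + 2 = 24 + (20 + n)/(-40 + n))
sqrt((z(33, -147) - 1*22615) + m(108)) = sqrt((17 - 1*22615) + 5*(-188 + 5*108)/(-40 + 108)) = sqrt((17 - 22615) + 5*(-188 + 540)/68) = sqrt(-22598 + 5*(1/68)*352) = sqrt(-22598 + 440/17) = sqrt(-383726/17) = I*sqrt(6523342)/17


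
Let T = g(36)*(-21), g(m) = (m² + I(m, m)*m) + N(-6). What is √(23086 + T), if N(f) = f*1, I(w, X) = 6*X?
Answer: 10*I*√1673 ≈ 409.02*I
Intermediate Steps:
N(f) = f
g(m) = -6 + 7*m² (g(m) = (m² + (6*m)*m) - 6 = (m² + 6*m²) - 6 = 7*m² - 6 = -6 + 7*m²)
T = -190386 (T = (-6 + 7*36²)*(-21) = (-6 + 7*1296)*(-21) = (-6 + 9072)*(-21) = 9066*(-21) = -190386)
√(23086 + T) = √(23086 - 190386) = √(-167300) = 10*I*√1673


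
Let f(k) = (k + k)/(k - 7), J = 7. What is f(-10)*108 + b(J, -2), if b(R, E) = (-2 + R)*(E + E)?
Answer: 1820/17 ≈ 107.06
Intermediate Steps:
b(R, E) = 2*E*(-2 + R) (b(R, E) = (-2 + R)*(2*E) = 2*E*(-2 + R))
f(k) = 2*k/(-7 + k) (f(k) = (2*k)/(-7 + k) = 2*k/(-7 + k))
f(-10)*108 + b(J, -2) = (2*(-10)/(-7 - 10))*108 + 2*(-2)*(-2 + 7) = (2*(-10)/(-17))*108 + 2*(-2)*5 = (2*(-10)*(-1/17))*108 - 20 = (20/17)*108 - 20 = 2160/17 - 20 = 1820/17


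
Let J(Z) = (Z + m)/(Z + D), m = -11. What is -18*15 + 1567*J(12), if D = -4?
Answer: -593/8 ≈ -74.125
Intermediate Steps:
J(Z) = (-11 + Z)/(-4 + Z) (J(Z) = (Z - 11)/(Z - 4) = (-11 + Z)/(-4 + Z))
-18*15 + 1567*J(12) = -18*15 + 1567*((-11 + 12)/(-4 + 12)) = -270 + 1567*(1/8) = -270 + 1567*((⅛)*1) = -270 + 1567*(⅛) = -270 + 1567/8 = -593/8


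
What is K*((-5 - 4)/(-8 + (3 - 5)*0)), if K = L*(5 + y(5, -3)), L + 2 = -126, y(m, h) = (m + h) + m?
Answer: -1728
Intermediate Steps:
y(m, h) = h + 2*m (y(m, h) = (h + m) + m = h + 2*m)
L = -128 (L = -2 - 126 = -128)
K = -1536 (K = -128*(5 + (-3 + 2*5)) = -128*(5 + (-3 + 10)) = -128*(5 + 7) = -128*12 = -1536)
K*((-5 - 4)/(-8 + (3 - 5)*0)) = -1536*(-5 - 4)/(-8 + (3 - 5)*0) = -(-13824)/(-8 - 2*0) = -(-13824)/(-8 + 0) = -(-13824)/(-8) = -(-13824)*(-1)/8 = -1536*9/8 = -1728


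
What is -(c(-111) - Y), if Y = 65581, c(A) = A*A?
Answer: 53260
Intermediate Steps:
c(A) = A**2
-(c(-111) - Y) = -((-111)**2 - 1*65581) = -(12321 - 65581) = -1*(-53260) = 53260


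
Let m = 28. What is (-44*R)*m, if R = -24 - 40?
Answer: 78848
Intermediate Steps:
R = -64
(-44*R)*m = -44*(-64)*28 = 2816*28 = 78848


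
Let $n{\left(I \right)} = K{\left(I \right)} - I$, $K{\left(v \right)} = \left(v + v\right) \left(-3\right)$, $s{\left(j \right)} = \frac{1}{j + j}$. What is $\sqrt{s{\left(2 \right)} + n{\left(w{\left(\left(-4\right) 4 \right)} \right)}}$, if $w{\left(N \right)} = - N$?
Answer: $\frac{i \sqrt{447}}{2} \approx 10.571 i$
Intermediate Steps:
$s{\left(j \right)} = \frac{1}{2 j}$
$K{\left(v \right)} = - 6 v$ ($K{\left(v \right)} = 2 v \left(-3\right) = - 6 v$)
$n{\left(I \right)} = - 7 I$ ($n{\left(I \right)} = - 6 I - I = - 7 I$)
$\sqrt{s{\left(2 \right)} + n{\left(w{\left(\left(-4\right) 4 \right)} \right)}} = \sqrt{\frac{1}{2 \cdot 2} - 7 \left(- \left(-4\right) 4\right)} = \sqrt{\frac{1}{2} \cdot \frac{1}{2} - 7 \left(\left(-1\right) \left(-16\right)\right)} = \sqrt{\frac{1}{4} - 112} = \sqrt{- \frac{447}{4}} = \frac{i \sqrt{447}}{2}$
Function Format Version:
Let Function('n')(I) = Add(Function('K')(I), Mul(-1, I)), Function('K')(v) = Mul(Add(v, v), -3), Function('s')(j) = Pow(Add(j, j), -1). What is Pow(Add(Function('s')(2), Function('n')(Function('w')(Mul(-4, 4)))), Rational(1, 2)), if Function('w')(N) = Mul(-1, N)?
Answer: Mul(Rational(1, 2), I, Pow(447, Rational(1, 2))) ≈ Mul(10.571, I)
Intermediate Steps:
Function('s')(j) = Mul(Rational(1, 2), Pow(j, -1)) (Function('s')(j) = Pow(Mul(2, j), -1) = Mul(Rational(1, 2), Pow(j, -1)))
Function('K')(v) = Mul(-6, v) (Function('K')(v) = Mul(Mul(2, v), -3) = Mul(-6, v))
Function('n')(I) = Mul(-7, I) (Function('n')(I) = Add(Mul(-6, I), Mul(-1, I)) = Mul(-7, I))
Pow(Add(Function('s')(2), Function('n')(Function('w')(Mul(-4, 4)))), Rational(1, 2)) = Pow(Add(Mul(Rational(1, 2), Pow(2, -1)), Mul(-7, Mul(-1, Mul(-4, 4)))), Rational(1, 2)) = Pow(Add(Mul(Rational(1, 2), Rational(1, 2)), Mul(-7, Mul(-1, -16))), Rational(1, 2)) = Pow(Add(Rational(1, 4), Mul(-7, 16)), Rational(1, 2)) = Pow(Add(Rational(1, 4), -112), Rational(1, 2)) = Pow(Rational(-447, 4), Rational(1, 2)) = Mul(Rational(1, 2), I, Pow(447, Rational(1, 2)))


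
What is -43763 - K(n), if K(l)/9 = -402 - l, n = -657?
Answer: -46058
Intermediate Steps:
K(l) = -3618 - 9*l (K(l) = 9*(-402 - l) = -3618 - 9*l)
-43763 - K(n) = -43763 - (-3618 - 9*(-657)) = -43763 - (-3618 + 5913) = -43763 - 1*2295 = -43763 - 2295 = -46058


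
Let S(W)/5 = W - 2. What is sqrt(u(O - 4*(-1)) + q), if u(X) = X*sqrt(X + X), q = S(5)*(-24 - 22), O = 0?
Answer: sqrt(-690 + 8*sqrt(2)) ≈ 26.052*I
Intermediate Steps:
S(W) = -10 + 5*W (S(W) = 5*(W - 2) = 5*(-2 + W) = -10 + 5*W)
q = -690 (q = (-10 + 5*5)*(-24 - 22) = (-10 + 25)*(-46) = 15*(-46) = -690)
u(X) = sqrt(2)*X**(3/2) (u(X) = X*sqrt(2*X) = X*(sqrt(2)*sqrt(X)) = sqrt(2)*X**(3/2))
sqrt(u(O - 4*(-1)) + q) = sqrt(sqrt(2)*(0 - 4*(-1))**(3/2) - 690) = sqrt(sqrt(2)*(0 + 4)**(3/2) - 690) = sqrt(sqrt(2)*4**(3/2) - 690) = sqrt(sqrt(2)*8 - 690) = sqrt(8*sqrt(2) - 690) = sqrt(-690 + 8*sqrt(2))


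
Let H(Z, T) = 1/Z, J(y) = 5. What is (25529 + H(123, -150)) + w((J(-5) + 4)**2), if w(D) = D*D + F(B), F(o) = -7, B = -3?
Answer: 3946210/123 ≈ 32083.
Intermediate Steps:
w(D) = -7 + D**2 (w(D) = D*D - 7 = D**2 - 7 = -7 + D**2)
(25529 + H(123, -150)) + w((J(-5) + 4)**2) = (25529 + 1/123) + (-7 + ((5 + 4)**2)**2) = (25529 + 1/123) + (-7 + (9**2)**2) = 3140068/123 + (-7 + 81**2) = 3140068/123 + (-7 + 6561) = 3140068/123 + 6554 = 3946210/123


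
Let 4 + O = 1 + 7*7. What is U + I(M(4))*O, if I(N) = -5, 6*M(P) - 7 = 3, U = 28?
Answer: -202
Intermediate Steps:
M(P) = 5/3 (M(P) = 7/6 + (⅙)*3 = 7/6 + ½ = 5/3)
O = 46 (O = -4 + (1 + 7*7) = -4 + (1 + 49) = -4 + 50 = 46)
U + I(M(4))*O = 28 - 5*46 = 28 - 230 = -202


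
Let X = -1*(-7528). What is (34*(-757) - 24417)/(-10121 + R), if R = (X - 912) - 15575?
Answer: 10031/3816 ≈ 2.6287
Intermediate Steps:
X = 7528
R = -8959 (R = (7528 - 912) - 15575 = 6616 - 15575 = -8959)
(34*(-757) - 24417)/(-10121 + R) = (34*(-757) - 24417)/(-10121 - 8959) = (-25738 - 24417)/(-19080) = -50155*(-1/19080) = 10031/3816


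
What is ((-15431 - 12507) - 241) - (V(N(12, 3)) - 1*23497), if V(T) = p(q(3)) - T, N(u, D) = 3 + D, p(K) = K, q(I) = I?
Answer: -4679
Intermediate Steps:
V(T) = 3 - T
((-15431 - 12507) - 241) - (V(N(12, 3)) - 1*23497) = ((-15431 - 12507) - 241) - ((3 - (3 + 3)) - 1*23497) = (-27938 - 241) - ((3 - 1*6) - 23497) = -28179 - ((3 - 6) - 23497) = -28179 - (-3 - 23497) = -28179 - 1*(-23500) = -28179 + 23500 = -4679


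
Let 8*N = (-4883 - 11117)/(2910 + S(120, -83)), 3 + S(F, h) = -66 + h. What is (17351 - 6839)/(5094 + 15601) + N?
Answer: -6198952/28538405 ≈ -0.21721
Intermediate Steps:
S(F, h) = -69 + h (S(F, h) = -3 + (-66 + h) = -69 + h)
N = -1000/1379 (N = ((-4883 - 11117)/(2910 + (-69 - 83)))/8 = (-16000/(2910 - 152))/8 = (-16000/2758)/8 = (-16000*1/2758)/8 = (⅛)*(-8000/1379) = -1000/1379 ≈ -0.72516)
(17351 - 6839)/(5094 + 15601) + N = (17351 - 6839)/(5094 + 15601) - 1000/1379 = 10512/20695 - 1000/1379 = -6198952/28538405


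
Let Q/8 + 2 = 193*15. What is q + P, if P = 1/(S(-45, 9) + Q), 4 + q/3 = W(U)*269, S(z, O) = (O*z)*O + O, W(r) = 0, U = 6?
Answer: -234095/19508 ≈ -12.000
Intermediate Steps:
Q = 23144 (Q = -16 + 8*(193*15) = -16 + 8*2895 = -16 + 23160 = 23144)
S(z, O) = O + z*O² (S(z, O) = z*O² + O = O + z*O²)
q = -12 (q = -12 + 3*(0*269) = -12 + 3*0 = -12 + 0 = -12)
P = 1/19508 (P = 1/(9*(1 + 9*(-45)) + 23144) = 1/(9*(1 - 405) + 23144) = 1/(9*(-404) + 23144) = 1/(-3636 + 23144) = 1/19508 ≈ 5.1261e-5)
q + P = -12 + 1/19508 = -234095/19508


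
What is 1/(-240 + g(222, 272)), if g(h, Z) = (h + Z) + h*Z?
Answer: 1/60638 ≈ 1.6491e-5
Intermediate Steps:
g(h, Z) = Z + h + Z*h (g(h, Z) = (Z + h) + Z*h = Z + h + Z*h)
1/(-240 + g(222, 272)) = 1/(-240 + (272 + 222 + 272*222)) = 1/(-240 + (272 + 222 + 60384)) = 1/(-240 + 60878) = 1/60638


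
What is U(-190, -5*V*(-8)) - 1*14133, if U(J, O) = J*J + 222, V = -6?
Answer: 22189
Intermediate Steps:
U(J, O) = 222 + J**2 (U(J, O) = J**2 + 222 = 222 + J**2)
U(-190, -5*V*(-8)) - 1*14133 = (222 + (-190)**2) - 1*14133 = (222 + 36100) - 14133 = 36322 - 14133 = 22189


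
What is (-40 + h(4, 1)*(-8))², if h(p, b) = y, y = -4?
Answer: 64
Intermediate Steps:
h(p, b) = -4
(-40 + h(4, 1)*(-8))² = (-40 - 4*(-8))² = (-40 + 32)² = (-8)² = 64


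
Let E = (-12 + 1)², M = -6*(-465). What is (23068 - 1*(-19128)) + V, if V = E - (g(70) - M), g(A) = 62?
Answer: 45045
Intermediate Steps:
M = 2790
E = 121 (E = (-11)² = 121)
V = 2849 (V = 121 - (62 - 1*2790) = 121 - (62 - 2790) = 121 - 1*(-2728) = 121 + 2728 = 2849)
(23068 - 1*(-19128)) + V = (23068 - 1*(-19128)) + 2849 = (23068 + 19128) + 2849 = 42196 + 2849 = 45045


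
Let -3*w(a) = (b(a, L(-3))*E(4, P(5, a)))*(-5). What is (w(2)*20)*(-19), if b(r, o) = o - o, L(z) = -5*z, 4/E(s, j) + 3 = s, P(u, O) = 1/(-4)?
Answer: 0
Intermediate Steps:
P(u, O) = -¼
E(s, j) = 4/(-3 + s)
b(r, o) = 0
w(a) = 0 (w(a) = -0*(4/(-3 + 4))*(-5)/3 = -0*(4/1)*(-5)/3 = -0*(4*1)*(-5)/3 = -0*4*(-5)/3 = -0*(-5) = -⅓*0 = 0)
(w(2)*20)*(-19) = (0*20)*(-19) = 0*(-19) = 0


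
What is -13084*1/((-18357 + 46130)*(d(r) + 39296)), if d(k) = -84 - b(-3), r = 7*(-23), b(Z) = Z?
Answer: -13084/1089118195 ≈ -1.2013e-5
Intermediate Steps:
r = -161
d(k) = -81 (d(k) = -84 - 1*(-3) = -84 + 3 = -81)
-13084*1/((-18357 + 46130)*(d(r) + 39296)) = -13084*1/((-18357 + 46130)*(-81 + 39296)) = -13084/(39215*27773) = -13084/1089118195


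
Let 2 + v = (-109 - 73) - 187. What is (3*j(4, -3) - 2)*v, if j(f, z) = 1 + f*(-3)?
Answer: 12985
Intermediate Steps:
j(f, z) = 1 - 3*f
v = -371 (v = -2 + ((-109 - 73) - 187) = -2 + (-182 - 187) = -2 - 369 = -371)
(3*j(4, -3) - 2)*v = (3*(1 - 3*4) - 2)*(-371) = (3*(1 - 12) - 2)*(-371) = (3*(-11) - 2)*(-371) = (-33 - 2)*(-371) = -35*(-371) = 12985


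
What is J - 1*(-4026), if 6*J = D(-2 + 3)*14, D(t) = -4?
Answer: 12050/3 ≈ 4016.7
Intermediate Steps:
J = -28/3 (J = (-4*14)/6 = (⅙)*(-56) = -28/3 ≈ -9.3333)
J - 1*(-4026) = -28/3 - 1*(-4026) = -28/3 + 4026 = 12050/3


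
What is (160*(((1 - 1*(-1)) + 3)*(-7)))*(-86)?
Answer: 481600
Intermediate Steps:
(160*(((1 - 1*(-1)) + 3)*(-7)))*(-86) = (160*(((1 + 1) + 3)*(-7)))*(-86) = (160*((2 + 3)*(-7)))*(-86) = (160*(5*(-7)))*(-86) = (160*(-35))*(-86) = -5600*(-86) = 481600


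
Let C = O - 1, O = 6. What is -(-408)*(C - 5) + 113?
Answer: 113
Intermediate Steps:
C = 5 (C = 6 - 1 = 5)
-(-408)*(C - 5) + 113 = -(-408)*(5 - 5) + 113 = -(-408)*0 + 113 = -102*0 + 113 = 0 + 113 = 113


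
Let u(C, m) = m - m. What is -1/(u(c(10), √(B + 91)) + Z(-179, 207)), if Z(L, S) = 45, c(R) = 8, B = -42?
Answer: -1/45 ≈ -0.022222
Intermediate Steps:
u(C, m) = 0
-1/(u(c(10), √(B + 91)) + Z(-179, 207)) = -1/(0 + 45) = -1/45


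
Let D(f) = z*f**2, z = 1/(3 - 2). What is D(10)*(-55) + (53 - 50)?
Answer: -5497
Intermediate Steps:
z = 1 (z = 1/1 = 1)
D(f) = f**2 (D(f) = 1*f**2 = f**2)
D(10)*(-55) + (53 - 50) = 10**2*(-55) + (53 - 50) = 100*(-55) + 3 = -5500 + 3 = -5497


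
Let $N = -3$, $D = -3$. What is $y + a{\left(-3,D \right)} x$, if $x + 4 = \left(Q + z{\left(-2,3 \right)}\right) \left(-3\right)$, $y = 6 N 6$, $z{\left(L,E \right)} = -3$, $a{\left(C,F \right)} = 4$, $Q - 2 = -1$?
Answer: $-100$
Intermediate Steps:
$Q = 1$ ($Q = 2 - 1 = 1$)
$y = -108$ ($y = 6 \left(-3\right) 6 = \left(-18\right) 6 = -108$)
$x = 2$ ($x = -4 + \left(1 - 3\right) \left(-3\right) = -4 - -6 = -4 + 6 = 2$)
$y + a{\left(-3,D \right)} x = -108 + 4 \cdot 2 = -108 + 8 = -100$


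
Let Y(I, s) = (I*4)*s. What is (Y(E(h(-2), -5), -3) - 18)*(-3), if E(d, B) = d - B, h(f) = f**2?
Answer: 378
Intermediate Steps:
Y(I, s) = 4*I*s (Y(I, s) = (4*I)*s = 4*I*s)
(Y(E(h(-2), -5), -3) - 18)*(-3) = (4*((-2)**2 - 1*(-5))*(-3) - 18)*(-3) = (4*(4 + 5)*(-3) - 18)*(-3) = (4*9*(-3) - 18)*(-3) = (-108 - 18)*(-3) = -126*(-3) = 378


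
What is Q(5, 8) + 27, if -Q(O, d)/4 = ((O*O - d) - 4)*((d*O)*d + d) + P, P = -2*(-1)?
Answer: -17037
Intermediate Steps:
P = 2
Q(O, d) = -8 - 4*(d + O*d²)*(-4 + O² - d) (Q(O, d) = -4*(((O*O - d) - 4)*((d*O)*d + d) + 2) = -4*(((O² - d) - 4)*((O*d)*d + d) + 2) = -4*((-4 + O² - d)*(O*d² + d) + 2) = -4*((-4 + O² - d)*(d + O*d²) + 2) = -4*((d + O*d²)*(-4 + O² - d) + 2) = -4*(2 + (d + O*d²)*(-4 + O² - d)) = -8 - 4*(d + O*d²)*(-4 + O² - d))
Q(5, 8) + 27 = (-8 + 4*8² + 16*8 - 4*8*5² - 4*5³*8² + 4*5*8³ + 16*5*8²) + 27 = (-8 + 4*64 + 128 - 4*8*25 - 4*125*64 + 4*5*512 + 16*5*64) + 27 = (-8 + 256 + 128 - 800 - 32000 + 10240 + 5120) + 27 = -17064 + 27 = -17037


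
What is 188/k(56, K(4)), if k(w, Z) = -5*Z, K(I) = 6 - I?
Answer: -94/5 ≈ -18.800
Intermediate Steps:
188/k(56, K(4)) = 188/((-5*(6 - 1*4))) = 188/((-5*(6 - 4))) = 188/((-5*2)) = 188/(-10) = 188*(-⅒) = -94/5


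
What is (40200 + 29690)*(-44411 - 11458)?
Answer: -3904684410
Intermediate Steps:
(40200 + 29690)*(-44411 - 11458) = 69890*(-55869) = -3904684410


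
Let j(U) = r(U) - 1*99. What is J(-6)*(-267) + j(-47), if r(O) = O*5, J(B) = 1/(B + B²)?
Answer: -3429/10 ≈ -342.90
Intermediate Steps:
r(O) = 5*O
j(U) = -99 + 5*U (j(U) = 5*U - 1*99 = 5*U - 99 = -99 + 5*U)
J(-6)*(-267) + j(-47) = (1/((-6)*(1 - 6)))*(-267) + (-99 + 5*(-47)) = -⅙/(-5)*(-267) + (-99 - 235) = -⅙*(-⅕)*(-267) - 334 = (1/30)*(-267) - 334 = -89/10 - 334 = -3429/10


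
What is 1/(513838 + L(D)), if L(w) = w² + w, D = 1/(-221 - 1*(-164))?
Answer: 3249/1669459606 ≈ 1.9461e-6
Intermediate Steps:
D = -1/57 (D = 1/(-221 + 164) = 1/(-57) = -1/57 ≈ -0.017544)
L(w) = w + w²
1/(513838 + L(D)) = 1/(513838 - (1 - 1/57)/57) = 1/(513838 - 1/57*56/57) = 1/(513838 - 56/3249) = 1/(1669459606/3249) = 3249/1669459606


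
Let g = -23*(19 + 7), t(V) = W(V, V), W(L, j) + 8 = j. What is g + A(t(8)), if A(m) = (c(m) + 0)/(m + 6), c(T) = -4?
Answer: -1796/3 ≈ -598.67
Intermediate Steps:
W(L, j) = -8 + j
t(V) = -8 + V
A(m) = -4/(6 + m) (A(m) = (-4 + 0)/(m + 6) = -4/(6 + m))
g = -598 (g = -23*26 = -598)
g + A(t(8)) = -598 - 4/(6 + (-8 + 8)) = -598 - 4/(6 + 0) = -598 - 4/6 = -598 - 4*1/6 = -598 - 2/3 = -1796/3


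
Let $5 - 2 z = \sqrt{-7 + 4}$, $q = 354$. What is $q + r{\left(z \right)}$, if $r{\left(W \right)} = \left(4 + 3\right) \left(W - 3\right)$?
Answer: $\frac{701}{2} - \frac{7 i \sqrt{3}}{2} \approx 350.5 - 6.0622 i$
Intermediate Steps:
$z = \frac{5}{2} - \frac{i \sqrt{3}}{2}$ ($z = \frac{5}{2} - \frac{\sqrt{-7 + 4}}{2} = \frac{5}{2} - \frac{\sqrt{-3}}{2} = \frac{5}{2} - \frac{i \sqrt{3}}{2} \approx 2.5 - 0.86602 i$)
$r{\left(W \right)} = -21 + 7 W$ ($r{\left(W \right)} = 7 \left(-3 + W\right) = -21 + 7 W$)
$q + r{\left(z \right)} = 354 - \left(21 - 7 \left(\frac{5}{2} - \frac{i \sqrt{3}}{2}\right)\right) = 354 - \left(\frac{7}{2} + \frac{7 i \sqrt{3}}{2}\right) = \frac{701}{2} - \frac{7 i \sqrt{3}}{2}$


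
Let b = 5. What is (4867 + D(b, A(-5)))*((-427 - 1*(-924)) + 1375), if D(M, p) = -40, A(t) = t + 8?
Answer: 9036144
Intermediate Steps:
A(t) = 8 + t
(4867 + D(b, A(-5)))*((-427 - 1*(-924)) + 1375) = (4867 - 40)*((-427 - 1*(-924)) + 1375) = 4827*((-427 + 924) + 1375) = 4827*(497 + 1375) = 4827*1872 = 9036144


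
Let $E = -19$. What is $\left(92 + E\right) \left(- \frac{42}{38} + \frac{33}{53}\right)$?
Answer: $- \frac{35478}{1007} \approx -35.231$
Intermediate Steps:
$\left(92 + E\right) \left(- \frac{42}{38} + \frac{33}{53}\right) = \left(92 - 19\right) \left(- \frac{42}{38} + \frac{33}{53}\right) = 73 \left(\left(-42\right) \frac{1}{38} + 33 \cdot \frac{1}{53}\right) = 73 \left(- \frac{21}{19} + \frac{33}{53}\right) = 73 \left(- \frac{486}{1007}\right) = - \frac{35478}{1007}$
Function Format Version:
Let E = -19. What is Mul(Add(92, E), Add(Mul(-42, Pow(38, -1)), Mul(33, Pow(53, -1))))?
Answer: Rational(-35478, 1007) ≈ -35.231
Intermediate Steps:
Mul(Add(92, E), Add(Mul(-42, Pow(38, -1)), Mul(33, Pow(53, -1)))) = Mul(Add(92, -19), Add(Mul(-42, Pow(38, -1)), Mul(33, Pow(53, -1)))) = Mul(73, Add(Mul(-42, Rational(1, 38)), Mul(33, Rational(1, 53)))) = Mul(73, Add(Rational(-21, 19), Rational(33, 53))) = Mul(73, Rational(-486, 1007)) = Rational(-35478, 1007)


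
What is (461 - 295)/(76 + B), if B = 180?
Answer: 83/128 ≈ 0.64844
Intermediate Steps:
(461 - 295)/(76 + B) = (461 - 295)/(76 + 180) = 166/256 = 166*(1/256) = 83/128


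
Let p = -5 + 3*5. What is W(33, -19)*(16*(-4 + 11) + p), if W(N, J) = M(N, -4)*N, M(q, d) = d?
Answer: -16104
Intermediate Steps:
p = 10 (p = -5 + 15 = 10)
W(N, J) = -4*N
W(33, -19)*(16*(-4 + 11) + p) = (-4*33)*(16*(-4 + 11) + 10) = -132*(16*7 + 10) = -132*(112 + 10) = -132*122 = -16104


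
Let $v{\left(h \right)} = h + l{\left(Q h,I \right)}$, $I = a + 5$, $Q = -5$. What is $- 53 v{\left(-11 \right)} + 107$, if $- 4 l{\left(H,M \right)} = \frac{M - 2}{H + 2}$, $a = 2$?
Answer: $\frac{157585}{228} \approx 691.16$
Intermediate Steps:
$I = 7$ ($I = 2 + 5 = 7$)
$l{\left(H,M \right)} = - \frac{-2 + M}{4 \left(2 + H\right)}$ ($l{\left(H,M \right)} = - \frac{\left(M - 2\right) \frac{1}{H + 2}}{4} = - \frac{\left(-2 + M\right) \frac{1}{2 + H}}{4} = - \frac{\frac{1}{2 + H} \left(-2 + M\right)}{4} = - \frac{-2 + M}{4 \left(2 + H\right)}$)
$v{\left(h \right)} = h - \frac{5}{4 \left(2 - 5 h\right)}$ ($v{\left(h \right)} = h + \frac{2 - 7}{4 \left(2 - 5 h\right)} = h + \frac{1}{4} \frac{1}{2 - 5 h} \left(-5\right) = h - \frac{5}{4 \left(2 - 5 h\right)}$)
$- 53 v{\left(-11 \right)} + 107 = - 53 \left(-11 + \frac{5}{4 \left(-2 + 5 \left(-11\right)\right)}\right) + 107 = - 53 \left(-11 + \frac{5}{4 \left(-2 - 55\right)}\right) + 107 = - 53 \left(-11 + \frac{5}{4 \left(-57\right)}\right) + 107 = - 53 \left(-11 + \frac{5}{4} \left(- \frac{1}{57}\right)\right) + 107 = - 53 \left(-11 - \frac{5}{228}\right) + 107 = \left(-53\right) \left(- \frac{2513}{228}\right) + 107 = \frac{133189}{228} + 107 = \frac{157585}{228}$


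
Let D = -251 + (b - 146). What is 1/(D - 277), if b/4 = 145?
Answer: -1/94 ≈ -0.010638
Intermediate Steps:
b = 580 (b = 4*145 = 580)
D = 183 (D = -251 + (580 - 146) = -251 + 434 = 183)
1/(D - 277) = 1/(183 - 277) = 1/(-94) = -1/94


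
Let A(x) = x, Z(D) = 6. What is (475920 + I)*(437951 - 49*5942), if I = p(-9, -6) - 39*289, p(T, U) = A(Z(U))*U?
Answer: 68201936109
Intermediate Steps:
p(T, U) = 6*U
I = -11307 (I = 6*(-6) - 39*289 = -36 - 11271 = -11307)
(475920 + I)*(437951 - 49*5942) = (475920 - 11307)*(437951 - 49*5942) = 464613*(437951 - 291158) = 464613*146793 = 68201936109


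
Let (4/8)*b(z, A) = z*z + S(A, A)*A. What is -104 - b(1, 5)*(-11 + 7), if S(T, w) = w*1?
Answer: 104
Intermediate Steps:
S(T, w) = w
b(z, A) = 2*A² + 2*z² (b(z, A) = 2*(z*z + A*A) = 2*(z² + A²) = 2*(A² + z²) = 2*A² + 2*z²)
-104 - b(1, 5)*(-11 + 7) = -104 - (2*5² + 2*1²)*(-11 + 7) = -104 - (2*25 + 2*1)*(-4) = -104 - (50 + 2)*(-4) = -104 - 52*(-4) = -104 - 1*(-208) = -104 + 208 = 104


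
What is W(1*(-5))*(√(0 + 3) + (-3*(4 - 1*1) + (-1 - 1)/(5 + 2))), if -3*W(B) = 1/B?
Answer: -13/21 + √3/15 ≈ -0.50358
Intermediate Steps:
W(B) = -1/(3*B)
W(1*(-5))*(√(0 + 3) + (-3*(4 - 1*1) + (-1 - 1)/(5 + 2))) = (-1/(3*(1*(-5))))*(√(0 + 3) + (-3*(4 - 1*1) + (-1 - 1)/(5 + 2))) = (-⅓/(-5))*(√3 + (-3*(4 - 1) - 2/7)) = (-⅓*(-⅕))*(√3 + (-3*3 - 2*⅐)) = (√3 + (-9 - 2/7))/15 = (√3 - 65/7)/15 = (-65/7 + √3)/15 = -13/21 + √3/15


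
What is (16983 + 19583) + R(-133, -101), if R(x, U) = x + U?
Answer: 36332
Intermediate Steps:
R(x, U) = U + x
(16983 + 19583) + R(-133, -101) = (16983 + 19583) + (-101 - 133) = 36566 - 234 = 36332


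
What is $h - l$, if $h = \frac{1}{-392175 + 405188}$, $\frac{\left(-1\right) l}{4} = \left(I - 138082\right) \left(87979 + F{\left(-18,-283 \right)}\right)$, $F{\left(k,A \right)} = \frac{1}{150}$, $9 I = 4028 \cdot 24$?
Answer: $- \frac{131209751403502547}{2927925} \approx -4.4813 \cdot 10^{10}$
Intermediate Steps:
$I = \frac{32224}{3}$ ($I = \frac{4028 \cdot 24}{9} = \frac{1}{9} \cdot 96672 = \frac{32224}{3} \approx 10741.0$)
$F{\left(k,A \right)} = \frac{1}{150}$
$l = \frac{10082974825444}{225}$ ($l = - 4 \left(\frac{32224}{3} - 138082\right) \left(87979 + \frac{1}{150}\right) = - 4 \left(\left(- \frac{382022}{3}\right) \frac{13196851}{150}\right) = \left(-4\right) \left(- \frac{2520743706361}{225}\right) = \frac{10082974825444}{225} \approx 4.4813 \cdot 10^{10}$)
$h = \frac{1}{13013} \approx 7.6846 \cdot 10^{-5}$
$h - l = \frac{1}{13013} - \frac{10082974825444}{225} = - \frac{131209751403502547}{2927925}$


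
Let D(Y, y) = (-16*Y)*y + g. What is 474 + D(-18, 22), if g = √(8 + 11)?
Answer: 6810 + √19 ≈ 6814.4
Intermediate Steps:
g = √19 ≈ 4.3589
D(Y, y) = √19 - 16*Y*y (D(Y, y) = (-16*Y)*y + √19 = -16*Y*y + √19 = √19 - 16*Y*y)
474 + D(-18, 22) = 474 + (√19 - 16*(-18)*22) = 474 + (√19 + 6336) = 474 + (6336 + √19) = 6810 + √19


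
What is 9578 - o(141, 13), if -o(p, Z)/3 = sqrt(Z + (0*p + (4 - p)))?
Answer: 9578 + 6*I*sqrt(31) ≈ 9578.0 + 33.407*I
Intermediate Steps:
o(p, Z) = -3*sqrt(4 + Z - p) (o(p, Z) = -3*sqrt(Z + (0*p + (4 - p))) = -3*sqrt(Z + (0 + (4 - p))) = -3*sqrt(Z + (4 - p)) = -3*sqrt(4 + Z - p))
9578 - o(141, 13) = 9578 - (-3)*sqrt(4 + 13 - 1*141) = 9578 - (-3)*sqrt(4 + 13 - 141) = 9578 - (-3)*sqrt(-124) = 9578 - (-3)*2*I*sqrt(31) = 9578 - (-6)*I*sqrt(31) = 9578 + 6*I*sqrt(31)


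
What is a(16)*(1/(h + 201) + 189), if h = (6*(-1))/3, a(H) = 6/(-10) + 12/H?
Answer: 28209/995 ≈ 28.351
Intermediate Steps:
a(H) = -⅗ + 12/H (a(H) = 6*(-⅒) + 12/H = -⅗ + 12/H)
h = -2 (h = -6*⅓ = -2)
a(16)*(1/(h + 201) + 189) = (-⅗ + 12/16)*(1/(-2 + 201) + 189) = (-⅗ + 12*(1/16))*(1/199 + 189) = (-⅗ + ¾)*(1/199 + 189) = (3/20)*(37612/199) = 28209/995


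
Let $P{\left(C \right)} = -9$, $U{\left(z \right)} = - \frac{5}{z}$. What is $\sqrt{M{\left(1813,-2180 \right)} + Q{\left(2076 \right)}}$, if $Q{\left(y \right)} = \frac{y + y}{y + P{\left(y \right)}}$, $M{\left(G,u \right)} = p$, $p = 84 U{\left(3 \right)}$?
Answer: $\frac{6 i \sqrt{1819649}}{689} \approx 11.747 i$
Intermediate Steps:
$p = -140$ ($p = 84 \left(- \frac{5}{3}\right) = -140$)
$M{\left(G,u \right)} = -140$
$Q{\left(y \right)} = \frac{2 y}{-9 + y}$ ($Q{\left(y \right)} = \frac{y + y}{y - 9} = \frac{2 y}{-9 + y}$)
$\sqrt{M{\left(1813,-2180 \right)} + Q{\left(2076 \right)}} = \sqrt{-140 + 2 \cdot 2076 \frac{1}{-9 + 2076}} = \sqrt{-140 + 2 \cdot 2076 \cdot \frac{1}{2067}} = \sqrt{-140 + \frac{1384}{689}} = \sqrt{- \frac{95076}{689}} = \frac{6 i \sqrt{1819649}}{689}$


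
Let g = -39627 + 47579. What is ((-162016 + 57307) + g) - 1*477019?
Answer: -573776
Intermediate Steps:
g = 7952
((-162016 + 57307) + g) - 1*477019 = ((-162016 + 57307) + 7952) - 1*477019 = (-104709 + 7952) - 477019 = -96757 - 477019 = -573776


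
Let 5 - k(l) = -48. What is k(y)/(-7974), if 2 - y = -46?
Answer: -53/7974 ≈ -0.0066466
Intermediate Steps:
y = 48 (y = 2 - 1*(-46) = 2 + 46 = 48)
k(l) = 53 (k(l) = 5 - 1*(-48) = 5 + 48 = 53)
k(y)/(-7974) = 53/(-7974) = 53*(-1/7974) = -53/7974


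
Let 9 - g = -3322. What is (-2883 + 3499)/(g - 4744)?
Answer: -616/1413 ≈ -0.43595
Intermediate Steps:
g = 3331 (g = 9 - 1*(-3322) = 9 + 3322 = 3331)
(-2883 + 3499)/(g - 4744) = (-2883 + 3499)/(3331 - 4744) = 616/(-1413) = 616*(-1/1413) = -616/1413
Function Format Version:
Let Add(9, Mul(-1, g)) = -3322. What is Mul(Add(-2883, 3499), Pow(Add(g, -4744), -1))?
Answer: Rational(-616, 1413) ≈ -0.43595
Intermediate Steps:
g = 3331 (g = Add(9, Mul(-1, -3322)) = Add(9, 3322) = 3331)
Mul(Add(-2883, 3499), Pow(Add(g, -4744), -1)) = Mul(Add(-2883, 3499), Pow(Add(3331, -4744), -1)) = Mul(616, Pow(-1413, -1)) = Mul(616, Rational(-1, 1413)) = Rational(-616, 1413)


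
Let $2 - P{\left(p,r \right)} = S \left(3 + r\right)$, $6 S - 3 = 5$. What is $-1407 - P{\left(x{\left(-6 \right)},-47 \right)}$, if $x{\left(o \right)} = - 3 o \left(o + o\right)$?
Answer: $- \frac{4403}{3} \approx -1467.7$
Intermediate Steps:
$S = \frac{4}{3}$ ($S = \frac{1}{2} + \frac{1}{6} \cdot 5 = \frac{1}{2} + \frac{5}{6} = \frac{4}{3} \approx 1.3333$)
$x{\left(o \right)} = - 6 o^{2}$ ($x{\left(o \right)} = - 3 o 2 o = - 3 \cdot 2 o^{2} = - 6 o^{2}$)
$P{\left(p,r \right)} = -2 - \frac{4 r}{3}$ ($P{\left(p,r \right)} = 2 - \frac{4 \left(3 + r\right)}{3} = 2 - \left(4 + \frac{4 r}{3}\right) = -2 - \frac{4 r}{3}$)
$-1407 - P{\left(x{\left(-6 \right)},-47 \right)} = -1407 - \left(-2 - - \frac{188}{3}\right) = -1407 - \left(-2 + \frac{188}{3}\right) = -1407 - \frac{182}{3} = - \frac{4403}{3}$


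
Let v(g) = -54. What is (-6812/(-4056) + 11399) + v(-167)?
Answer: 885041/78 ≈ 11347.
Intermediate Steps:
(-6812/(-4056) + 11399) + v(-167) = (-6812/(-4056) + 11399) - 54 = (-6812*(-1/4056) + 11399) - 54 = (131/78 + 11399) - 54 = 889253/78 - 54 = 885041/78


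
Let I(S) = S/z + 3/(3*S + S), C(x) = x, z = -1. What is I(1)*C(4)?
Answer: -1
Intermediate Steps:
I(S) = -S + 3/(4*S) (I(S) = S/(-1) + 3/(3*S + S) = S*(-1) + 3/((4*S)) = -S + 3*(1/(4*S)) = -S + 3/(4*S))
I(1)*C(4) = (-1*1 + (¾)/1)*4 = (-1 + (¾)*1)*4 = (-1 + ¾)*4 = -¼*4 = -1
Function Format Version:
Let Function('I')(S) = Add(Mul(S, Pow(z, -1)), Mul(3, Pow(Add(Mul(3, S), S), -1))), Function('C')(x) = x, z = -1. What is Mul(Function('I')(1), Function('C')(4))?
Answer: -1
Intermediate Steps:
Function('I')(S) = Add(Mul(-1, S), Mul(Rational(3, 4), Pow(S, -1))) (Function('I')(S) = Add(Mul(S, Pow(-1, -1)), Mul(3, Pow(Add(Mul(3, S), S), -1))) = Add(Mul(S, -1), Mul(3, Pow(Mul(4, S), -1))) = Add(Mul(-1, S), Mul(3, Mul(Rational(1, 4), Pow(S, -1)))) = Add(Mul(-1, S), Mul(Rational(3, 4), Pow(S, -1))))
Mul(Function('I')(1), Function('C')(4)) = Mul(Add(Mul(-1, 1), Mul(Rational(3, 4), Pow(1, -1))), 4) = Mul(Add(-1, Mul(Rational(3, 4), 1)), 4) = Mul(Add(-1, Rational(3, 4)), 4) = Mul(Rational(-1, 4), 4) = -1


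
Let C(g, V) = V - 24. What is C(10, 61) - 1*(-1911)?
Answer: 1948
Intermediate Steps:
C(g, V) = -24 + V
C(10, 61) - 1*(-1911) = (-24 + 61) - 1*(-1911) = 37 + 1911 = 1948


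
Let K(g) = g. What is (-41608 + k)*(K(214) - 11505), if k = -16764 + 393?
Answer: 654640889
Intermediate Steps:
k = -16371
(-41608 + k)*(K(214) - 11505) = (-41608 - 16371)*(214 - 11505) = -57979*(-11291) = 654640889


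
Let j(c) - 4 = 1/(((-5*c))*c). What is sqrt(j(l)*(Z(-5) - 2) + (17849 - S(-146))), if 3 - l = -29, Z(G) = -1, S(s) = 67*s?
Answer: sqrt(707046415)/160 ≈ 166.19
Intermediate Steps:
l = 32 (l = 3 - 1*(-29) = 3 + 29 = 32)
j(c) = 4 - 1/(5*c**2) (j(c) = 4 + 1/(((-5*c))*c) = 4 + (-1/(5*c))/c = 4 - 1/(5*c**2))
sqrt(j(l)*(Z(-5) - 2) + (17849 - S(-146))) = sqrt((4 - 1/5/32**2)*(-1 - 2) + (17849 - 67*(-146))) = sqrt((4 - 1/5*1/1024)*(-3) + (17849 - 1*(-9782))) = sqrt((4 - 1/5120)*(-3) + (17849 + 9782)) = sqrt((20479/5120)*(-3) + 27631) = sqrt(-61437/5120 + 27631) = sqrt(141409283/5120) = sqrt(707046415)/160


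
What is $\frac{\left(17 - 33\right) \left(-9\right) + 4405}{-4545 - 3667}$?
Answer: $- \frac{4549}{8212} \approx -0.55395$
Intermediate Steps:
$\frac{\left(17 - 33\right) \left(-9\right) + 4405}{-4545 - 3667} = \frac{\left(-16\right) \left(-9\right) + 4405}{-8212} = \left(144 + 4405\right) \left(- \frac{1}{8212}\right) = 4549 \left(- \frac{1}{8212}\right) = - \frac{4549}{8212}$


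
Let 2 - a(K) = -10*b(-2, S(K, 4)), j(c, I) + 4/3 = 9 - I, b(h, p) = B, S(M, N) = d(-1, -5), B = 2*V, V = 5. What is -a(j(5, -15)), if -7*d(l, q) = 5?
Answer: -102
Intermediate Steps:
d(l, q) = -5/7 (d(l, q) = -⅐*5 = -5/7)
B = 10 (B = 2*5 = 10)
S(M, N) = -5/7
b(h, p) = 10
j(c, I) = 23/3 - I (j(c, I) = -4/3 + (9 - I) = 23/3 - I)
a(K) = 102 (a(K) = 2 - (-10)*10 = 2 - 1*(-100) = 2 + 100 = 102)
-a(j(5, -15)) = -1*102 = -102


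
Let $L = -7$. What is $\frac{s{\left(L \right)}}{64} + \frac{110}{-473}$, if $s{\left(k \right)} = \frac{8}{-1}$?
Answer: $- \frac{123}{344} \approx -0.35756$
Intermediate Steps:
$s{\left(k \right)} = -8$ ($s{\left(k \right)} = 8 \left(-1\right) = -8$)
$\frac{s{\left(L \right)}}{64} + \frac{110}{-473} = - \frac{8}{64} + \frac{110}{-473} = \left(-8\right) \frac{1}{64} + 110 \left(- \frac{1}{473}\right) = - \frac{1}{8} - \frac{10}{43} = - \frac{123}{344}$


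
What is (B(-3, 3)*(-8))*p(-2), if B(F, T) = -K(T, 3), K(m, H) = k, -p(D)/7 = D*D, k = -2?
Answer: 448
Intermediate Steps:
p(D) = -7*D² (p(D) = -7*D*D = -7*D²)
K(m, H) = -2
B(F, T) = 2 (B(F, T) = -1*(-2) = 2)
(B(-3, 3)*(-8))*p(-2) = (2*(-8))*(-7*(-2)²) = -(-112)*4 = -16*(-28) = 448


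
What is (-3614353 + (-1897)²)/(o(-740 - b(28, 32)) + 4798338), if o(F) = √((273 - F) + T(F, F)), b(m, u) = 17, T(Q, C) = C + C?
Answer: -9443129184/2878005945341 + 43296*I/2878005945341 ≈ -0.0032811 + 1.5044e-8*I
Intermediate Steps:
T(Q, C) = 2*C
o(F) = √(273 + F) (o(F) = √((273 - F) + 2*F) = √(273 + F))
(-3614353 + (-1897)²)/(o(-740 - b(28, 32)) + 4798338) = (-3614353 + (-1897)²)/(√(273 + (-740 - 1*17)) + 4798338) = (-3614353 + 3598609)/(√(273 + (-740 - 17)) + 4798338) = -15744/(√(273 - 757) + 4798338) = -15744/(√(-484) + 4798338) = -15744/(22*I + 4798338) = -15744*(4798338 - 22*I)/23024047562728 = -1968*(4798338 - 22*I)/2878005945341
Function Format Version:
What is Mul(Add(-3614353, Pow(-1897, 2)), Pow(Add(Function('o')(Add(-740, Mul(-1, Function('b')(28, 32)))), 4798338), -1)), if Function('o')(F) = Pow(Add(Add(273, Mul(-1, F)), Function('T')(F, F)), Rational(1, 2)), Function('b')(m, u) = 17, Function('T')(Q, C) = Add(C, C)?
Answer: Add(Rational(-9443129184, 2878005945341), Mul(Rational(43296, 2878005945341), I)) ≈ Add(-0.0032811, Mul(1.5044e-8, I))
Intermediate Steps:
Function('T')(Q, C) = Mul(2, C)
Function('o')(F) = Pow(Add(273, F), Rational(1, 2)) (Function('o')(F) = Pow(Add(Add(273, Mul(-1, F)), Mul(2, F)), Rational(1, 2)) = Pow(Add(273, F), Rational(1, 2)))
Mul(Add(-3614353, Pow(-1897, 2)), Pow(Add(Function('o')(Add(-740, Mul(-1, Function('b')(28, 32)))), 4798338), -1)) = Mul(Add(-3614353, Pow(-1897, 2)), Pow(Add(Pow(Add(273, Add(-740, Mul(-1, 17))), Rational(1, 2)), 4798338), -1)) = Mul(Add(-3614353, 3598609), Pow(Add(Pow(Add(273, Add(-740, -17)), Rational(1, 2)), 4798338), -1)) = Mul(-15744, Pow(Add(Pow(Add(273, -757), Rational(1, 2)), 4798338), -1)) = Mul(-15744, Pow(Add(Pow(-484, Rational(1, 2)), 4798338), -1)) = Mul(-15744, Pow(Add(Mul(22, I), 4798338), -1)) = Mul(-15744, Pow(Add(4798338, Mul(22, I)), -1)) = Mul(-15744, Mul(Rational(1, 23024047562728), Add(4798338, Mul(-22, I)))) = Mul(Rational(-1968, 2878005945341), Add(4798338, Mul(-22, I)))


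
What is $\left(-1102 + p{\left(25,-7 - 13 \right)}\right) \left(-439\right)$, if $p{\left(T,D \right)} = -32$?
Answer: $497826$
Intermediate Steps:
$\left(-1102 + p{\left(25,-7 - 13 \right)}\right) \left(-439\right) = \left(-1102 - 32\right) \left(-439\right) = \left(-1134\right) \left(-439\right) = 497826$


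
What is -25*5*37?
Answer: -4625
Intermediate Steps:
-25*5*37 = -125*37 = -4625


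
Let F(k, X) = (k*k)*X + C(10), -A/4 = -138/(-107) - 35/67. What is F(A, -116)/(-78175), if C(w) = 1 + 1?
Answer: 56061628734/4017769806175 ≈ 0.013953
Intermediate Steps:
C(w) = 2
A = -22004/7169 (A = -4*(-138/(-107) - 35/67) = -4*(-138*(-1/107) - 35*1/67) = -4*(138/107 - 35/67) = -4*5501/7169 = -22004/7169 ≈ -3.0693)
F(k, X) = 2 + X*k**2 (F(k, X) = (k*k)*X + 2 = k**2*X + 2 = X*k**2 + 2 = 2 + X*k**2)
F(A, -116)/(-78175) = (2 - 116*(-22004/7169)**2)/(-78175) = (2 - 116*484176016/51394561)*(-1/78175) = (2 - 56164417856/51394561)*(-1/78175) = -56061628734/51394561*(-1/78175) = 56061628734/4017769806175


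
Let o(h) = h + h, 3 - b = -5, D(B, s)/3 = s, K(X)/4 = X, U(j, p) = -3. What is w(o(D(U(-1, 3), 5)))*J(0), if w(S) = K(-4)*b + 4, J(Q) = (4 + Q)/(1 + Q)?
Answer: -496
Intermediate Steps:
J(Q) = (4 + Q)/(1 + Q)
K(X) = 4*X
D(B, s) = 3*s
b = 8 (b = 3 - 1*(-5) = 3 + 5 = 8)
o(h) = 2*h
w(S) = -124 (w(S) = (4*(-4))*8 + 4 = -16*8 + 4 = -128 + 4 = -124)
w(o(D(U(-1, 3), 5)))*J(0) = -124*(4 + 0)/(1 + 0) = -124*4/1 = -124*4 = -496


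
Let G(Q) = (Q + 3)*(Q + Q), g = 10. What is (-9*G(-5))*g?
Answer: -1800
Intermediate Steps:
G(Q) = 2*Q*(3 + Q) (G(Q) = (3 + Q)*(2*Q) = 2*Q*(3 + Q))
(-9*G(-5))*g = -18*(-5)*(3 - 5)*10 = -18*(-5)*(-2)*10 = -9*20*10 = -180*10 = -1800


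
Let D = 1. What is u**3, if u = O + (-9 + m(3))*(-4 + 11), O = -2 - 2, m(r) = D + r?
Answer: -59319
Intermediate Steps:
m(r) = 1 + r
O = -4
u = -39 (u = -4 + (-9 + (1 + 3))*(-4 + 11) = -4 + (-9 + 4)*7 = -4 - 5*7 = -4 - 35 = -39)
u**3 = (-39)**3 = -59319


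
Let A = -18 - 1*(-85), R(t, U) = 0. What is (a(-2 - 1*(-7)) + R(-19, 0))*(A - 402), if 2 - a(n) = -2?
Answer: -1340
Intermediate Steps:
a(n) = 4 (a(n) = 2 - 1*(-2) = 2 + 2 = 4)
A = 67 (A = -18 + 85 = 67)
(a(-2 - 1*(-7)) + R(-19, 0))*(A - 402) = (4 + 0)*(67 - 402) = 4*(-335) = -1340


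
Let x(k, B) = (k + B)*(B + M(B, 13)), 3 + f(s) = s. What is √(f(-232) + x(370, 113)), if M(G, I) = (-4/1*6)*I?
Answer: 4*I*√6022 ≈ 310.41*I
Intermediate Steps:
f(s) = -3 + s
M(G, I) = -24*I (M(G, I) = (-4*1*6)*I = (-4*6)*I = -24*I)
x(k, B) = (-312 + B)*(B + k) (x(k, B) = (k + B)*(B - 24*13) = (B + k)*(B - 312) = (B + k)*(-312 + B) = (-312 + B)*(B + k))
√(f(-232) + x(370, 113)) = √((-3 - 232) + (113² - 312*113 - 312*370 + 113*370)) = √(-235 + (12769 - 35256 - 115440 + 41810)) = √(-235 - 96117) = √(-96352) = 4*I*√6022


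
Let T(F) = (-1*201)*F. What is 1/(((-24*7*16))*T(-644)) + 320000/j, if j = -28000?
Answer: -3976519681/347945472 ≈ -11.429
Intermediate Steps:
T(F) = -201*F
1/(((-24*7*16))*T(-644)) + 320000/j = 1/(((-24*7*16))*((-201*(-644)))) + 320000/(-28000) = 1/(-168*16*129444) + 320000*(-1/28000) = (1/129444)/(-2688) - 80/7 = -1/2688*1/129444 - 80/7 = -1/347945472 - 80/7 = -3976519681/347945472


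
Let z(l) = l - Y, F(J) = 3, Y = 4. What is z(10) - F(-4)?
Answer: 3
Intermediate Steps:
z(l) = -4 + l (z(l) = l - 1*4 = l - 4 = -4 + l)
z(10) - F(-4) = (-4 + 10) - 1*3 = 6 - 3 = 3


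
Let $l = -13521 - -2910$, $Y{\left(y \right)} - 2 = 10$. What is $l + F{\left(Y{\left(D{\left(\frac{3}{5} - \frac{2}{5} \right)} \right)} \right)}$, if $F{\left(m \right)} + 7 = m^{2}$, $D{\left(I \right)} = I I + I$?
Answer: $-10474$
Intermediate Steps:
$D{\left(I \right)} = I + I^{2}$ ($D{\left(I \right)} = I^{2} + I = I + I^{2}$)
$Y{\left(y \right)} = 12$ ($Y{\left(y \right)} = 2 + 10 = 12$)
$l = -10611$ ($l = -13521 + 2910 = -10611$)
$F{\left(m \right)} = -7 + m^{2}$
$l + F{\left(Y{\left(D{\left(\frac{3}{5} - \frac{2}{5} \right)} \right)} \right)} = -10611 - \left(7 - 12^{2}\right) = -10611 + \left(-7 + 144\right) = -10611 + 137 = -10474$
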